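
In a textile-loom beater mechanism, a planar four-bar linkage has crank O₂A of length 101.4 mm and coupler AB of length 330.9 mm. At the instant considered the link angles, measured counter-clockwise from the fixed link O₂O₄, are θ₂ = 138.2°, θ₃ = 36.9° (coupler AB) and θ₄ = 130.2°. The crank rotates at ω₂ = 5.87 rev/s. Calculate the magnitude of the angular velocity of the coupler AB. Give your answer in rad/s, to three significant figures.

1.58

ω₂ = 36.88 rad/s (from 5.87 rev/s).
Differentiating the loop-closure r₂e^{iθ₂}+r₃e^{iθ₃}=r₁+r₄e^{iθ₄} gives r₂ω₂e^{iθ₂}+r₃ω₃e^{iθ₃}=r₄ω₄e^{iθ₄}.
Eliminating the other unknown: ω₃ = r₂ω₂ sin(θ₄−θ₂) / [r₃ sin(θ₃−θ₄)].
Numerator sine = -0.13917; denominator sine = -0.99834.
Result = 0.1014·36.88·(-0.13917) / (0.3309·(-0.99834)) = +1.5756 rad/s; magnitude 1.5756 rad/s.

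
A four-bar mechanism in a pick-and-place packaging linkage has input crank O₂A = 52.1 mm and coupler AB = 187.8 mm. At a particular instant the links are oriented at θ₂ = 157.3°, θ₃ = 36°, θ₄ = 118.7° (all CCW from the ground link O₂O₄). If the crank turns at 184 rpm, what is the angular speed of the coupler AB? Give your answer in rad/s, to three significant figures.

3.36

ω₂ = 19.27 rad/s (from 184 rpm).
Differentiating the loop-closure r₂e^{iθ₂}+r₃e^{iθ₃}=r₁+r₄e^{iθ₄} gives r₂ω₂e^{iθ₂}+r₃ω₃e^{iθ₃}=r₄ω₄e^{iθ₄}.
Eliminating the other unknown: ω₃ = r₂ω₂ sin(θ₄−θ₂) / [r₃ sin(θ₃−θ₄)].
Numerator sine = -0.62388; denominator sine = -0.99189.
Result = 0.0521·19.27·(-0.62388) / (0.1878·(-0.99189)) = +3.3622 rad/s; magnitude 3.3622 rad/s.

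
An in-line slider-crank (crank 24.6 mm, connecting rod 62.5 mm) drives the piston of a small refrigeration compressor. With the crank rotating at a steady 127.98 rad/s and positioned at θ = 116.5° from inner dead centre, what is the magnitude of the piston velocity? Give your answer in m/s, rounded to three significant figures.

2.29

ω = 128 rad/s
For an in-line slider-crank, x = r cosθ + √(L² − r² sin²θ), so v = −rω sinθ·[1 + r cosθ/√(L² − r² sin²θ)].
With r = 0.0246 m, L = 0.0625 m, θ = 116.5°: √(L² − r² sin²θ) = 0.058494 m.
v = −0.0246·128·0.89493·[1 + 0.0246·-0.44620/0.058494] = -2.2888 m/s.
|v| = 2.2888 m/s.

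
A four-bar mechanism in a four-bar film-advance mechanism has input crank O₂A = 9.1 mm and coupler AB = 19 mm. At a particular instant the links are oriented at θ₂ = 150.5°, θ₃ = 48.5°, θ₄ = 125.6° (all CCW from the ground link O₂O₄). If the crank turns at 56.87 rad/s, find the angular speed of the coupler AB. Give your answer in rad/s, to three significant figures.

ω₂ = 56.87 rad/s
Differentiating the loop-closure r₂e^{iθ₂}+r₃e^{iθ₃}=r₁+r₄e^{iθ₄} gives r₂ω₂e^{iθ₂}+r₃ω₃e^{iθ₃}=r₄ω₄e^{iθ₄}.
Eliminating the other unknown: ω₃ = r₂ω₂ sin(θ₄−θ₂) / [r₃ sin(θ₃−θ₄)].
Numerator sine = -0.42104; denominator sine = -0.97476.
Result = 0.0091·56.87·(-0.42104) / (0.019·(-0.97476)) = +11.765 rad/s; magnitude 11.765 rad/s.

11.8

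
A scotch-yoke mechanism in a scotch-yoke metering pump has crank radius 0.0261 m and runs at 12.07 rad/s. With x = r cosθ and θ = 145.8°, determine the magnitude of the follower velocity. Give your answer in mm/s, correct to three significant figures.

ω = 12.07 rad/s
x = r cosθ ⇒ ẋ = −rω sinθ.
|v| = rω|sinθ| = 0.0261·12.07·|sin 145.8°| = 0.17707 m/s = 177.07 mm/s.

177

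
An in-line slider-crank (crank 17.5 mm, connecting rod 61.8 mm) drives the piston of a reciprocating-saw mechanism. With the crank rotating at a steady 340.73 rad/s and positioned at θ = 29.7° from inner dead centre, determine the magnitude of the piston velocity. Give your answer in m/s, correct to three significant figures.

3.69

ω = 340.7 rad/s
For an in-line slider-crank, x = r cosθ + √(L² − r² sin²θ), so v = −rω sinθ·[1 + r cosθ/√(L² − r² sin²θ)].
With r = 0.0175 m, L = 0.0618 m, θ = 29.7°: √(L² − r² sin²θ) = 0.061189 m.
v = −0.0175·340.7·0.49546·[1 + 0.0175·0.86863/0.061189] = -3.6882 m/s.
|v| = 3.6882 m/s.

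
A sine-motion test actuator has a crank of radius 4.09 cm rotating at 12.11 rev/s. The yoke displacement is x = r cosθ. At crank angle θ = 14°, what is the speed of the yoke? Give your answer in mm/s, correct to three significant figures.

753

ω = 76.09 rad/s (from 12.11 rev/s).
x = r cosθ ⇒ ẋ = −rω sinθ.
|v| = rω|sinθ| = 0.0409·76.09·|sin 14°| = 0.75287 m/s = 752.87 mm/s.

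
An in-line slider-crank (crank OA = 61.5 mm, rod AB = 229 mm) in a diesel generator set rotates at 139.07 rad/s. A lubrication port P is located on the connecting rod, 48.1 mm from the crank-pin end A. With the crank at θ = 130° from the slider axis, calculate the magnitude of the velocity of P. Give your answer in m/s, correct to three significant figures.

ω = 139.1 rad/s.  Crank-pin speed |V_A| = rω = 8.5528 m/s, perpendicular to OA.
Rod angle: sinφ = −(r/L) sinθ ⇒ φ = -11.872°; ω_rod = −rω cosθ/√(L²−r²sin²θ) = +24.532 rad/s.
V_P = V_A + ω_rod × AP, with AP = 0.0481 m along the rod.
Components: V_Px = −rω sinθ − a·ω_rod·sinφ = -6.3091 m/s;  V_Py = rω cosθ + a·ω_rod·cosφ = -4.3429 m/s.
|V_P| = √(V_Px² + V_Py²) = 7.6593 m/s.

7.66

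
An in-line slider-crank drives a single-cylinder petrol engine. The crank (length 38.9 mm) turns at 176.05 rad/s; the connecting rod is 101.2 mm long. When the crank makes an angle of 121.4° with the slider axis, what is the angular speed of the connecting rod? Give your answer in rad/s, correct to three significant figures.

ω = 176.1 rad/s
The rod makes angle φ with the slider axis where L sinφ = r sinθ; differentiating, L cosφ·φ̇ = r ω cosθ.
L cosφ = √(L² − r² sin²θ) = 0.095598 m.
|ω_rod| = r ω |cosθ| / √(L² − r² sin²θ) = 0.0389·176.1·0.52101/0.095598 = 37.323 rad/s.

37.3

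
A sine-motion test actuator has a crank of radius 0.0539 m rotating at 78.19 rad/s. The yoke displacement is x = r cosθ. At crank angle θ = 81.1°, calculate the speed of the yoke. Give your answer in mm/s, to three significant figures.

4160

ω = 78.19 rad/s
x = r cosθ ⇒ ẋ = −rω sinθ.
|v| = rω|sinθ| = 0.0539·78.19·|sin 81.1°| = 4.1637 m/s = 4163.7 mm/s.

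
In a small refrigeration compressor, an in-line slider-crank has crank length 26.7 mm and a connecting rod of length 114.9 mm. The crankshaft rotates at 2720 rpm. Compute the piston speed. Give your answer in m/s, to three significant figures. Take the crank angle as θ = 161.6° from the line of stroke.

1.87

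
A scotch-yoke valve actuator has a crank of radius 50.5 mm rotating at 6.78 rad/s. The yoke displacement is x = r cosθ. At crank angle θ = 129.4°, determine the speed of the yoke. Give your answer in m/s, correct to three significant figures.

ω = 6.78 rad/s
x = r cosθ ⇒ ẋ = −rω sinθ.
|v| = rω|sinθ| = 0.0505·6.78·|sin 129.4°| = 0.26458 m/s.

0.265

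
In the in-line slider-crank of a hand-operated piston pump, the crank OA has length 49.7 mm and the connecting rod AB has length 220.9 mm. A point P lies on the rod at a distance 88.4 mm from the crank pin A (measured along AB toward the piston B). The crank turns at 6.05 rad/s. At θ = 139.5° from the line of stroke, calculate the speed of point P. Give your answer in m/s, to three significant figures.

ω = 6.05 rad/s.  Crank-pin speed |V_A| = rω = 0.30068 m/s, perpendicular to OA.
Rod angle: sinφ = −(r/L) sinθ ⇒ φ = -8.402°; ω_rod = −rω cosθ/√(L²−r²sin²θ) = +1.0463 rad/s.
V_P = V_A + ω_rod × AP, with AP = 0.0884 m along the rod.
Components: V_Px = −rω sinθ − a·ω_rod·sinφ = -0.18176 m/s;  V_Py = rω cosθ + a·ω_rod·cosφ = -0.13714 m/s.
|V_P| = √(V_Px² + V_Py²) = 0.2277 m/s.

0.228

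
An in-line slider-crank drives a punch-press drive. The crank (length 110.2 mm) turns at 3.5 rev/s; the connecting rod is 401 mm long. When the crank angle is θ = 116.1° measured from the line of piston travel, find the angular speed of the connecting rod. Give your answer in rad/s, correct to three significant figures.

ω = 21.99 rad/s (converted from 3.5 rev/s).
The rod makes angle φ with the slider axis where L sinφ = r sinθ; differentiating, L cosφ·φ̇ = r ω cosθ.
L cosφ = √(L² − r² sin²θ) = 0.3886 m.
|ω_rod| = r ω |cosθ| / √(L² − r² sin²θ) = 0.1102·21.99·0.43994/0.3886 = 2.7436 rad/s.

2.74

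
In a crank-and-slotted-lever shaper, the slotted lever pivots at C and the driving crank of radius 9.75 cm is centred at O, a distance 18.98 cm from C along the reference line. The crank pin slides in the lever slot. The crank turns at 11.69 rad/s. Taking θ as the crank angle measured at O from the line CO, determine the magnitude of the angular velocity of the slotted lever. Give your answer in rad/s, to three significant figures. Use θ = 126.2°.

0.703

ω = 11.69 rad/s
Crank pin A relative to C: A = (d + r cosθ, r sinθ); lever angle φ = atan2(r sinθ, d + r cosθ).
Differentiating tanφ: φ̇ = rω(d cosθ + r)/(d² + r² + 2dr cosθ).
d² + r² + 2dr cosθ = |CA|² = 0.0236714 m²;  d cosθ + r = -0.014597 m.
|ω_lever| = |0.0975·11.69·-0.014597| / 0.0236714 = 0.70284 rad/s.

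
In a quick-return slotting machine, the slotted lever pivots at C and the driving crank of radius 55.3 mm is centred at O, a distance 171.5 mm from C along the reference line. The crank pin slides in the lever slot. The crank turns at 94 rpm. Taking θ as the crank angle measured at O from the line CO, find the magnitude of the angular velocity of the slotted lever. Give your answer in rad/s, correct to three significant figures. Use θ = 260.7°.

0.511

ω = 9.844 rad/s (from 94 rpm).
Crank pin A relative to C: A = (d + r cosθ, r sinθ); lever angle φ = atan2(r sinθ, d + r cosθ).
Differentiating tanφ: φ̇ = rω(d cosθ + r)/(d² + r² + 2dr cosθ).
d² + r² + 2dr cosθ = |CA|² = 0.0294051 m²;  d cosθ + r = +0.027585 m.
|ω_lever| = |0.0553·9.844·+0.027585| / 0.0294051 = 0.51066 rad/s.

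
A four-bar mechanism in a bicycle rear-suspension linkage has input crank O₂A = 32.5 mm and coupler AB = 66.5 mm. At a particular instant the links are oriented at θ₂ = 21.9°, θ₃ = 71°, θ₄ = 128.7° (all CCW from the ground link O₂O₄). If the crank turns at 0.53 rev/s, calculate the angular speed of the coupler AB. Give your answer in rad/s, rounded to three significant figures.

1.84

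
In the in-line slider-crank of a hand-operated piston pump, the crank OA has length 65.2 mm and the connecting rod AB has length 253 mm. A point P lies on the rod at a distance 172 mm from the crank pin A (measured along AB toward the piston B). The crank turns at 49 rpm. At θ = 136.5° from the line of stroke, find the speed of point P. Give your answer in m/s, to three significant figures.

ω = 5.131 rad/s.  Crank-pin speed |V_A| = rω = 0.33456 m/s, perpendicular to OA.
Rod angle: sinφ = −(r/L) sinθ ⇒ φ = -10.218°; ω_rod = −rω cosθ/√(L²−r²sin²θ) = +0.97467 rad/s.
V_P = V_A + ω_rod × AP, with AP = 0.172 m along the rod.
Components: V_Px = −rω sinθ − a·ω_rod·sinφ = -0.20056 m/s;  V_Py = rω cosθ + a·ω_rod·cosφ = -0.077696 m/s.
|V_P| = √(V_Px² + V_Py²) = 0.21508 m/s.

0.215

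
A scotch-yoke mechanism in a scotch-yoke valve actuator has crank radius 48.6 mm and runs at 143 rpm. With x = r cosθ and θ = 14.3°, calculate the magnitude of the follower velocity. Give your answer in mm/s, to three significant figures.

ω = 14.97 rad/s (from 143 rpm).
x = r cosθ ⇒ ẋ = −rω sinθ.
|v| = rω|sinθ| = 0.0486·14.97·|sin 14.3°| = 0.17976 m/s = 179.76 mm/s.

180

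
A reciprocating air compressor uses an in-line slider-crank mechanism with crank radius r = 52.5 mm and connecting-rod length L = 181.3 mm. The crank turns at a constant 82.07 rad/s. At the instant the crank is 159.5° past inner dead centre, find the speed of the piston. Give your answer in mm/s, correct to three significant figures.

1100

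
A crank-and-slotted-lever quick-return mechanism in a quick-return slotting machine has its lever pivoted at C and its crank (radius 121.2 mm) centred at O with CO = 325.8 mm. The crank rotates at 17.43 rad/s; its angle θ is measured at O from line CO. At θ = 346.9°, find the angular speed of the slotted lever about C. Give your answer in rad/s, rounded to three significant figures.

ω = 17.43 rad/s
Crank pin A relative to C: A = (d + r cosθ, r sinθ); lever angle φ = atan2(r sinθ, d + r cosθ).
Differentiating tanφ: φ̇ = rω(d cosθ + r)/(d² + r² + 2dr cosθ).
d² + r² + 2dr cosθ = |CA|² = 0.197754 m²;  d cosθ + r = +0.43852 m.
|ω_lever| = |0.1212·17.43·+0.43852| / 0.197754 = 4.6845 rad/s.

4.68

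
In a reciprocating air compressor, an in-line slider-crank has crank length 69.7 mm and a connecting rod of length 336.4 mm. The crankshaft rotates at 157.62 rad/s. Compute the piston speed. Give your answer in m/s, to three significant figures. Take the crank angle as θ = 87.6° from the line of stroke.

11.1

ω = 157.6 rad/s
For an in-line slider-crank, x = r cosθ + √(L² − r² sin²θ), so v = −rω sinθ·[1 + r cosθ/√(L² − r² sin²θ)].
With r = 0.0697 m, L = 0.3364 m, θ = 87.6°: √(L² − r² sin²θ) = 0.32911 m.
v = −0.0697·157.6·0.99912·[1 + 0.0697·0.04188/0.32911] = -11.074 m/s.
|v| = 11.074 m/s.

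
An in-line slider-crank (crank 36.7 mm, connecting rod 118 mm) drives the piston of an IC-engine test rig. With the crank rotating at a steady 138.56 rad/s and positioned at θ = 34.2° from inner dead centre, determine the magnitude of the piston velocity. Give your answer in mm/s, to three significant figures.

ω = 138.6 rad/s
For an in-line slider-crank, x = r cosθ + √(L² − r² sin²θ), so v = −rω sinθ·[1 + r cosθ/√(L² − r² sin²θ)].
With r = 0.0367 m, L = 0.118 m, θ = 34.2°: √(L² − r² sin²θ) = 0.11618 m.
v = −0.0367·138.6·0.56208·[1 + 0.0367·0.82708/0.11618] = -3.605 m/s.
|v| = 3.605 m/s = 3605 mm/s.

3610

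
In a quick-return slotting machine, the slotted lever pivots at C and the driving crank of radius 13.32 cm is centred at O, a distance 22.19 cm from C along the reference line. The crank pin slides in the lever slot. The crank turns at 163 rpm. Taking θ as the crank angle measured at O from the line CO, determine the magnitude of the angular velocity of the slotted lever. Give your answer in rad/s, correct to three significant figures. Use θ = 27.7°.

ω = 17.07 rad/s (from 163 rpm).
Crank pin A relative to C: A = (d + r cosθ, r sinθ); lever angle φ = atan2(r sinθ, d + r cosθ).
Differentiating tanφ: φ̇ = rω(d cosθ + r)/(d² + r² + 2dr cosθ).
d² + r² + 2dr cosθ = |CA|² = 0.119321 m²;  d cosθ + r = +0.32967 m.
|ω_lever| = |0.1332·17.07·+0.32967| / 0.119321 = 6.2818 rad/s.

6.28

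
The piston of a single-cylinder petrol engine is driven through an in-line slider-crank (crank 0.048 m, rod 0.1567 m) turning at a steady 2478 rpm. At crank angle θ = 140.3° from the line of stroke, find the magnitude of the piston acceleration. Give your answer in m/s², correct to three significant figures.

2280

ω = 2π·2478/60 = 259.5 rad/s
x(θ) = r cosθ + √(L² − r² sin²θ); with ω constant, a = ω²·d²x/dθ².
d²x/dθ² = −r cosθ − r²(cos2θ)/√u − r⁴ sin²2θ/(4u^{3/2}),  u = L² − r² sin²θ = 0.0236148 m².
Substituting r = 0.048 m, L = 0.1567 m, θ = 140.3°: d²x/dθ² = +0.03382 m.
a = ω²·d²x/dθ² = (259.5)²·(+0.03382) = +2277.4 m/s²;  |a| = 2277.4 m/s².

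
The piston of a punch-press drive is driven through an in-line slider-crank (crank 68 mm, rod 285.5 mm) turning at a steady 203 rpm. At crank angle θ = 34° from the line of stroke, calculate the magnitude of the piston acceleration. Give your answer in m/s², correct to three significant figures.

28.3

ω = 2π·203/60 = 21.26 rad/s
x(θ) = r cosθ + √(L² − r² sin²θ); with ω constant, a = ω²·d²x/dθ².
d²x/dθ² = −r cosθ − r²(cos2θ)/√u − r⁴ sin²2θ/(4u^{3/2}),  u = L² − r² sin²θ = 0.0800643 m².
Substituting r = 0.068 m, L = 0.2855 m, θ = 34°: d²x/dθ² = -0.062699 m.
a = ω²·d²x/dθ² = (21.26)²·(-0.062699) = -28.334 m/s²;  |a| = 28.334 m/s².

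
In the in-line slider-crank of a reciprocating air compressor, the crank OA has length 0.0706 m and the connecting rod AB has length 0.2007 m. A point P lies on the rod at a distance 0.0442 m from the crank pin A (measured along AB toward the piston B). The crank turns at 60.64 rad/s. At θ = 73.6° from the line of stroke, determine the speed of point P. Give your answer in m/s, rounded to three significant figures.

ω = 60.64 rad/s.  Crank-pin speed |V_A| = rω = 4.2812 m/s, perpendicular to OA.
Rod angle: sinφ = −(r/L) sinθ ⇒ φ = -19.722°; ω_rod = −rω cosθ/√(L²−r²sin²θ) = -6.398 rad/s.
V_P = V_A + ω_rod × AP, with AP = 0.0442 m along the rod.
Components: V_Px = −rω sinθ − a·ω_rod·sinφ = -4.2024 m/s;  V_Py = rω cosθ + a·ω_rod·cosφ = +0.94255 m/s.
|V_P| = √(V_Px² + V_Py²) = 4.3068 m/s.

4.31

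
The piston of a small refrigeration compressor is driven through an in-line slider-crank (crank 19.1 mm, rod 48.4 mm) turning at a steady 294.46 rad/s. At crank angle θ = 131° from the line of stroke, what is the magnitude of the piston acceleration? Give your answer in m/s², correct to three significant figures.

ω = 294.5 rad/s
x(θ) = r cosθ + √(L² − r² sin²θ); with ω constant, a = ω²·d²x/dθ².
d²x/dθ² = −r cosθ − r²(cos2θ)/√u − r⁴ sin²2θ/(4u^{3/2}),  u = L² − r² sin²θ = 0.00213477 m².
Substituting r = 0.0191 m, L = 0.0484 m, θ = 131°: d²x/dθ² = +0.013299 m.
a = ω²·d²x/dθ² = (294.5)²·(+0.013299) = +1153.1 m/s²;  |a| = 1153.1 m/s².

1150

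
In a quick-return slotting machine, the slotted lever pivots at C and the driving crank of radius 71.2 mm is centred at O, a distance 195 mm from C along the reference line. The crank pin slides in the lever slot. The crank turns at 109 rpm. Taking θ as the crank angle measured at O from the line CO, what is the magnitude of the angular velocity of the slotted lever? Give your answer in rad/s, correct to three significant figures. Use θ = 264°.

ω = 11.41 rad/s (from 109 rpm).
Crank pin A relative to C: A = (d + r cosθ, r sinθ); lever angle φ = atan2(r sinθ, d + r cosθ).
Differentiating tanφ: φ̇ = rω(d cosθ + r)/(d² + r² + 2dr cosθ).
d² + r² + 2dr cosθ = |CA|² = 0.0401919 m²;  d cosθ + r = +0.050817 m.
|ω_lever| = |0.0712·11.41·+0.050817| / 0.0401919 = 1.0276 rad/s.

1.03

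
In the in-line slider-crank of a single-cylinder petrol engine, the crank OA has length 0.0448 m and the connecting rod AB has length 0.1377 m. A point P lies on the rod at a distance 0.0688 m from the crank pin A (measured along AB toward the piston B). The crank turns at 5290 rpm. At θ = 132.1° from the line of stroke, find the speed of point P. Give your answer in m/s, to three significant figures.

18.3

ω = 554 rad/s.  Crank-pin speed |V_A| = rω = 24.818 m/s, perpendicular to OA.
Rod angle: sinφ = −(r/L) sinθ ⇒ φ = -13.969°; ω_rod = −rω cosθ/√(L²−r²sin²θ) = +124.51 rad/s.
V_P = V_A + ω_rod × AP, with AP = 0.0688 m along the rod.
Components: V_Px = −rω sinθ − a·ω_rod·sinφ = -16.346 m/s;  V_Py = rω cosθ + a·ω_rod·cosφ = -8.3253 m/s.
|V_P| = √(V_Px² + V_Py²) = 18.344 m/s.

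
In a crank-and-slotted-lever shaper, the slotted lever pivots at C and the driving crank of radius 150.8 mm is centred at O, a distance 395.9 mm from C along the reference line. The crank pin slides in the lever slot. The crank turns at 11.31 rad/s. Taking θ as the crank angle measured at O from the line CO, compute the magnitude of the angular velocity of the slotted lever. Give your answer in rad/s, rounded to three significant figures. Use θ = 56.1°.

ω = 11.31 rad/s
Crank pin A relative to C: A = (d + r cosθ, r sinθ); lever angle φ = atan2(r sinθ, d + r cosθ).
Differentiating tanφ: φ̇ = rω(d cosθ + r)/(d² + r² + 2dr cosθ).
d² + r² + 2dr cosθ = |CA|² = 0.246074 m²;  d cosθ + r = +0.37161 m.
|ω_lever| = |0.1508·11.31·+0.37161| / 0.246074 = 2.5757 rad/s.

2.58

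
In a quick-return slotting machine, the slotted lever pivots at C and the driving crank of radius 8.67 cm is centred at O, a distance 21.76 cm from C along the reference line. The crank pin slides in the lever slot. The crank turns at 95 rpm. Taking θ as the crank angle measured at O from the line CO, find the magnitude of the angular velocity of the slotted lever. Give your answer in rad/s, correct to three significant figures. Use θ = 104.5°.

0.612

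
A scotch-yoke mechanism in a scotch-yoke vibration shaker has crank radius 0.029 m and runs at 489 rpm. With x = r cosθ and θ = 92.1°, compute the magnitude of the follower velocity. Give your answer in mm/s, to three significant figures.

1480

ω = 51.21 rad/s (from 489 rpm).
x = r cosθ ⇒ ẋ = −rω sinθ.
|v| = rω|sinθ| = 0.029·51.21·|sin 92.1°| = 1.484 m/s = 1484 mm/s.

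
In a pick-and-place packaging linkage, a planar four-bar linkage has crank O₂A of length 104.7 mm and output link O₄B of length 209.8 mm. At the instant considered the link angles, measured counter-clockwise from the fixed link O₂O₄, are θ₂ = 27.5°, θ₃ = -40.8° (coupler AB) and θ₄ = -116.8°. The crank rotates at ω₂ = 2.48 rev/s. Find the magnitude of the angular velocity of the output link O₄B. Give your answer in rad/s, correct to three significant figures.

7.45

ω₂ = 15.58 rad/s (from 2.48 rev/s).
Differentiating the loop-closure r₂e^{iθ₂}+r₃e^{iθ₃}=r₁+r₄e^{iθ₄} gives r₂ω₂e^{iθ₂}+r₃ω₃e^{iθ₃}=r₄ω₄e^{iθ₄}.
Eliminating the other unknown: ω₄ = r₂ω₂ sin(θ₂−θ₃) / [r₄ sin(θ₄−θ₃)].
Numerator sine = +0.92913; denominator sine = -0.97030.
Result = 0.1047·15.58·(+0.92913) / (0.2098·(-0.97030)) = -7.4464 rad/s; magnitude 7.4464 rad/s.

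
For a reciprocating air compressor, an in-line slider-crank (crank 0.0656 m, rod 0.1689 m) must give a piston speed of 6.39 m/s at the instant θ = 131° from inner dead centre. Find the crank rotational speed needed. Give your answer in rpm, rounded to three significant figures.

For an in-line slider-crank, |v_piston| = rω|sinθ|·[1 + r cosθ/√(L² − r² sin²θ)].
With r = 0.0656 m, L = 0.1689 m, θ = 131°: the bracketed kinematic factor |dx/dθ| = 0.036314 m.
ω = v/|dx/dθ| = 6.39/0.036314 = 175.97 rad/s.
N = 60ω/(2π) = 1680.3 rpm.

1680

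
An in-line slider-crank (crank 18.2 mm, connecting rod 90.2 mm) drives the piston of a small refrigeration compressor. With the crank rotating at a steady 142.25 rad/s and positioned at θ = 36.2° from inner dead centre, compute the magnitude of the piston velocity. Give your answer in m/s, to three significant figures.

1.78

ω = 142.2 rad/s
For an in-line slider-crank, x = r cosθ + √(L² − r² sin²θ), so v = −rω sinθ·[1 + r cosθ/√(L² − r² sin²θ)].
With r = 0.0182 m, L = 0.0902 m, θ = 36.2°: √(L² − r² sin²θ) = 0.089557 m.
v = −0.0182·142.2·0.59061·[1 + 0.0182·0.80696/0.089557] = -1.7798 m/s.
|v| = 1.7798 m/s.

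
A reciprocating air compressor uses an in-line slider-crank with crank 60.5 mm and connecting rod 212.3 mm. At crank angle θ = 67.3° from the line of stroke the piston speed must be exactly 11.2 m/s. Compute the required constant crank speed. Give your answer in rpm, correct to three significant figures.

For an in-line slider-crank, |v_piston| = rω|sinθ|·[1 + r cosθ/√(L² − r² sin²θ)].
With r = 0.0605 m, L = 0.2123 m, θ = 67.3°: the bracketed kinematic factor |dx/dθ| = 0.062175 m.
ω = v/|dx/dθ| = 11.2/0.062175 = 180.14 rad/s.
N = 60ω/(2π) = 1720.2 rpm.

1720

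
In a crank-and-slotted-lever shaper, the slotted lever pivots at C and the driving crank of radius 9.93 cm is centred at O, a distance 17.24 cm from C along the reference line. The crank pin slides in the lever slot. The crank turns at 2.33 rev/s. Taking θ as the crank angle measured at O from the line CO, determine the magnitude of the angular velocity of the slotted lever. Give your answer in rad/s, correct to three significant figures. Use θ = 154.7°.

ω = 14.64 rad/s (from 2.33 rev/s).
Crank pin A relative to C: A = (d + r cosθ, r sinθ); lever angle φ = atan2(r sinθ, d + r cosθ).
Differentiating tanφ: φ̇ = rω(d cosθ + r)/(d² + r² + 2dr cosθ).
d² + r² + 2dr cosθ = |CA|² = 0.00862769 m²;  d cosθ + r = -0.056564 m.
|ω_lever| = |0.0993·14.64·-0.056564| / 0.00862769 = 9.5308 rad/s.

9.53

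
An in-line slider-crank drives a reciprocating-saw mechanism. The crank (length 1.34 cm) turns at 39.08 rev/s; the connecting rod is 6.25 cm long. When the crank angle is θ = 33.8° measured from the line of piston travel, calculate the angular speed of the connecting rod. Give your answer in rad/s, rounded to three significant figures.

ω = 245.5 rad/s (converted from 39.08 rev/s).
The rod makes angle φ with the slider axis where L sinφ = r sinθ; differentiating, L cosφ·φ̇ = r ω cosθ.
L cosφ = √(L² − r² sin²θ) = 0.062054 m.
|ω_rod| = r ω |cosθ| / √(L² − r² sin²θ) = 0.0134·245.5·0.83098/0.062054 = 44.062 rad/s.

44.1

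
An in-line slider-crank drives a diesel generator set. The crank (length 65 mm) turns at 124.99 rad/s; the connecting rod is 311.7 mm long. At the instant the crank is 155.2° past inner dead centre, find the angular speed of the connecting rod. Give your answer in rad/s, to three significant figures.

ω = 125 rad/s
The rod makes angle φ with the slider axis where L sinφ = r sinθ; differentiating, L cosφ·φ̇ = r ω cosθ.
L cosφ = √(L² − r² sin²θ) = 0.31051 m.
|ω_rod| = r ω |cosθ| / √(L² − r² sin²θ) = 0.065·125·0.90778/0.31051 = 23.752 rad/s.

23.8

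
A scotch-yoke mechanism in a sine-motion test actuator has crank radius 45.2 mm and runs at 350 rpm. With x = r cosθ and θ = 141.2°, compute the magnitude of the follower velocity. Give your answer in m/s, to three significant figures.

1.04

ω = 36.65 rad/s (from 350 rpm).
x = r cosθ ⇒ ẋ = −rω sinθ.
|v| = rω|sinθ| = 0.0452·36.65·|sin 141.2°| = 1.0381 m/s.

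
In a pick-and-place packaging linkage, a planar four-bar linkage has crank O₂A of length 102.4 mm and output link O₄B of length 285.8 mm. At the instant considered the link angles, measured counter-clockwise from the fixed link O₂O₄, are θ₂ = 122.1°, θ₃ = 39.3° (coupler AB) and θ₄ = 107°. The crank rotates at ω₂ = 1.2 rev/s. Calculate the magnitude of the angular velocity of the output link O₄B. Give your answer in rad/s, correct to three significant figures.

2.90

ω₂ = 7.54 rad/s (from 1.2 rev/s).
Differentiating the loop-closure r₂e^{iθ₂}+r₃e^{iθ₃}=r₁+r₄e^{iθ₄} gives r₂ω₂e^{iθ₂}+r₃ω₃e^{iθ₃}=r₄ω₄e^{iθ₄}.
Eliminating the other unknown: ω₄ = r₂ω₂ sin(θ₂−θ₃) / [r₄ sin(θ₄−θ₃)].
Numerator sine = +0.99211; denominator sine = +0.92521.
Result = 0.1024·7.54·(+0.99211) / (0.2858·(+0.92521)) = +2.8968 rad/s; magnitude 2.8968 rad/s.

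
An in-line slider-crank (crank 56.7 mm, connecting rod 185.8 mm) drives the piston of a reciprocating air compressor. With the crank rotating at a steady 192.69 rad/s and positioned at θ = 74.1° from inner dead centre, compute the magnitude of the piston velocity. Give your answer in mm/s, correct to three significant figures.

11400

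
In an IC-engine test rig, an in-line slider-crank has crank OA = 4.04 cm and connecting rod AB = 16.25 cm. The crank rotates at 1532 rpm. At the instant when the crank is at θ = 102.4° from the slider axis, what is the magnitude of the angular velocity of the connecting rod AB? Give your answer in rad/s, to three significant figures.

ω = 160.4 rad/s (converted from 1532 rpm).
The rod makes angle φ with the slider axis where L sinφ = r sinθ; differentiating, L cosφ·φ̇ = r ω cosθ.
L cosφ = √(L² − r² sin²θ) = 0.15764 m.
|ω_rod| = r ω |cosθ| / √(L² − r² sin²θ) = 0.0404·160.4·0.21474/0.15764 = 8.8291 rad/s.

8.83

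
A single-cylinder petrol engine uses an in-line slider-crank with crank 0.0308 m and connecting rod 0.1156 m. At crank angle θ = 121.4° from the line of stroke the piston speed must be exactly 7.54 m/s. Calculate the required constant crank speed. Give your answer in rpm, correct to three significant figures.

For an in-line slider-crank, |v_piston| = rω|sinθ|·[1 + r cosθ/√(L² − r² sin²θ)].
With r = 0.0308 m, L = 0.1156 m, θ = 121.4°: the bracketed kinematic factor |dx/dθ| = 0.022542 m.
ω = v/|dx/dθ| = 7.54/0.022542 = 334.49 rad/s.
N = 60ω/(2π) = 3194.1 rpm.

3190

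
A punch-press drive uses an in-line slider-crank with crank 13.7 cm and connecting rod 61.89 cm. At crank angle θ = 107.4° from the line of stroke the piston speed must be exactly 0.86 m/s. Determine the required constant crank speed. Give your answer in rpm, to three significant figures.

67.4

For an in-line slider-crank, |v_piston| = rω|sinθ|·[1 + r cosθ/√(L² − r² sin²θ)].
With r = 0.137 m, L = 0.6189 m, θ = 107.4°: the bracketed kinematic factor |dx/dθ| = 0.12188 m.
ω = v/|dx/dθ| = 0.86/0.12188 = 7.0563 rad/s.
N = 60ω/(2π) = 67.382 rpm.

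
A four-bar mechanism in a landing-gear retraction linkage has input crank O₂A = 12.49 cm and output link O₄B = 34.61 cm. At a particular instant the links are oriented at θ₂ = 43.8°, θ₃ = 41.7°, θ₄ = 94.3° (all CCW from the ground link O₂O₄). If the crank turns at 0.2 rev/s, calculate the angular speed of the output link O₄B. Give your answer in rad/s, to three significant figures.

ω₂ = 1.257 rad/s (from 0.2 rev/s).
Differentiating the loop-closure r₂e^{iθ₂}+r₃e^{iθ₃}=r₁+r₄e^{iθ₄} gives r₂ω₂e^{iθ₂}+r₃ω₃e^{iθ₃}=r₄ω₄e^{iθ₄}.
Eliminating the other unknown: ω₄ = r₂ω₂ sin(θ₂−θ₃) / [r₄ sin(θ₄−θ₃)].
Numerator sine = +0.03664; denominator sine = +0.79441.
Result = 0.1249·1.257·(+0.03664) / (0.3461·(+0.79441)) = +0.020918 rad/s; magnitude 0.020918 rad/s.

0.0209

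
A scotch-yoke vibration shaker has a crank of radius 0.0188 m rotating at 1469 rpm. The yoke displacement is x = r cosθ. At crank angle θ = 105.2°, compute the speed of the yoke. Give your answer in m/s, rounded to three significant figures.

ω = 153.8 rad/s (from 1469 rpm).
x = r cosθ ⇒ ẋ = −rω sinθ.
|v| = rω|sinθ| = 0.0188·153.8·|sin 105.2°| = 2.7909 m/s.

2.79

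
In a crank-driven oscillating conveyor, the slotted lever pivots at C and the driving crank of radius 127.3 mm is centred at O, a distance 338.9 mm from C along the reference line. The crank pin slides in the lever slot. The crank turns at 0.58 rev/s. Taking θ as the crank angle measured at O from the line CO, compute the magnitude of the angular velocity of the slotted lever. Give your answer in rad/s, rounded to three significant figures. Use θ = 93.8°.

ω = 3.644 rad/s (from 0.58 rev/s).
Crank pin A relative to C: A = (d + r cosθ, r sinθ); lever angle φ = atan2(r sinθ, d + r cosθ).
Differentiating tanφ: φ̇ = rω(d cosθ + r)/(d² + r² + 2dr cosθ).
d² + r² + 2dr cosθ = |CA|² = 0.12534 m²;  d cosθ + r = +0.10484 m.
|ω_lever| = |0.1273·3.644·+0.10484| / 0.12534 = 0.38804 rad/s.

0.388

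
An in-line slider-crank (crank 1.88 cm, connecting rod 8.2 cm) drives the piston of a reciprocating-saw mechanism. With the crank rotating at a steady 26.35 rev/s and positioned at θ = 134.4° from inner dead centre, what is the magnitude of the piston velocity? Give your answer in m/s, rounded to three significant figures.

ω = 2π·26.4 = 165.6 rad/s
For an in-line slider-crank, x = r cosθ + √(L² − r² sin²θ), so v = −rω sinθ·[1 + r cosθ/√(L² − r² sin²θ)].
With r = 0.0188 m, L = 0.082 m, θ = 134.4°: √(L² − r² sin²θ) = 0.080892 m.
v = −0.0188·165.6·0.71447·[1 + 0.0188·-0.69966/0.080892] = -1.8622 m/s.
|v| = 1.8622 m/s.

1.86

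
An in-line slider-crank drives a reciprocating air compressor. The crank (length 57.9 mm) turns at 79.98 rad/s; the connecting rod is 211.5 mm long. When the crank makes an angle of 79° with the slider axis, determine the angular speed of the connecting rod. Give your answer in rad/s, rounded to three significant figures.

ω = 79.98 rad/s
The rod makes angle φ with the slider axis where L sinφ = r sinθ; differentiating, L cosφ·φ̇ = r ω cosθ.
L cosφ = √(L² − r² sin²θ) = 0.20372 m.
|ω_rod| = r ω |cosθ| / √(L² − r² sin²θ) = 0.0579·79.98·0.19081/0.20372 = 4.3374 rad/s.

4.34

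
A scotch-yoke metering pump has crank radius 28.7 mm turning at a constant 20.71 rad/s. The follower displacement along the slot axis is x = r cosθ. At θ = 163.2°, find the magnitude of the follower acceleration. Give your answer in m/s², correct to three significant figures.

ω = 20.71 rad/s
x = r cosθ ⇒ ẍ = −rω² cosθ (ω constant).
|a| = rω²|cosθ| = 0.0287·(20.71)²·|cos 163.2°| = 11.784 m/s².

11.8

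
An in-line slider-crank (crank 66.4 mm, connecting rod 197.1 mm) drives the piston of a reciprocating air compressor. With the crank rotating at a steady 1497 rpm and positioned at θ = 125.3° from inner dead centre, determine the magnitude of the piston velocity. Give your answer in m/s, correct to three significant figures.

6.78

ω = 2π·1497/60 = 156.8 rad/s
For an in-line slider-crank, x = r cosθ + √(L² − r² sin²θ), so v = −rω sinθ·[1 + r cosθ/√(L² − r² sin²θ)].
With r = 0.0664 m, L = 0.1971 m, θ = 125.3°: √(L² − r² sin²θ) = 0.1895 m.
v = −0.0664·156.8·0.81614·[1 + 0.0664·-0.57786/0.1895] = -6.7753 m/s.
|v| = 6.7753 m/s.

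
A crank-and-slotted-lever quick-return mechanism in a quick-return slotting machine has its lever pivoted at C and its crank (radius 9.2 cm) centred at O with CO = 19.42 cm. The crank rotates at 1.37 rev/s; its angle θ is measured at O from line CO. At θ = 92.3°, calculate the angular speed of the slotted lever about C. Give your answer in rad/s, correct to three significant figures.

ω = 8.608 rad/s (from 1.37 rev/s).
Crank pin A relative to C: A = (d + r cosθ, r sinθ); lever angle φ = atan2(r sinθ, d + r cosθ).
Differentiating tanφ: φ̇ = rω(d cosθ + r)/(d² + r² + 2dr cosθ).
d² + r² + 2dr cosθ = |CA|² = 0.0447436 m²;  d cosθ + r = +0.084206 m.
|ω_lever| = |0.092·8.608·+0.084206| / 0.0447436 = 1.4904 rad/s.

1.49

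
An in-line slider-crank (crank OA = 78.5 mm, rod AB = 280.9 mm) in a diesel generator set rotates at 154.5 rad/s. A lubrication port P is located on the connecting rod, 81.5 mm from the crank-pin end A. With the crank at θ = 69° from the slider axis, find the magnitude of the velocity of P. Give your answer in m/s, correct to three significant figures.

12.1

ω = 154.5 rad/s.  Crank-pin speed |V_A| = rω = 12.128 m/s, perpendicular to OA.
Rod angle: sinφ = −(r/L) sinθ ⇒ φ = -15.123°; ω_rod = −rω cosθ/√(L²−r²sin²θ) = -16.028 rad/s.
V_P = V_A + ω_rod × AP, with AP = 0.0815 m along the rod.
Components: V_Px = −rω sinθ − a·ω_rod·sinφ = -11.664 m/s;  V_Py = rω cosθ + a·ω_rod·cosφ = +3.0853 m/s.
|V_P| = √(V_Px² + V_Py²) = 12.065 m/s.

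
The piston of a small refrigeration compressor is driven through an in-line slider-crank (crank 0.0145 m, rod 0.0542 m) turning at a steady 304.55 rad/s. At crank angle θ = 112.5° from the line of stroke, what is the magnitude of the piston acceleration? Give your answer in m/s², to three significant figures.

ω = 304.6 rad/s
x(θ) = r cosθ + √(L² − r² sin²θ); with ω constant, a = ω²·d²x/dθ².
d²x/dθ² = −r cosθ − r²(cos2θ)/√u − r⁴ sin²2θ/(4u^{3/2}),  u = L² − r² sin²θ = 0.00275818 m².
Substituting r = 0.0145 m, L = 0.0542 m, θ = 112.5°: d²x/dθ² = +0.0083416 m.
a = ω²·d²x/dθ² = (304.6)²·(+0.0083416) = +773.69 m/s²;  |a| = 773.69 m/s².

774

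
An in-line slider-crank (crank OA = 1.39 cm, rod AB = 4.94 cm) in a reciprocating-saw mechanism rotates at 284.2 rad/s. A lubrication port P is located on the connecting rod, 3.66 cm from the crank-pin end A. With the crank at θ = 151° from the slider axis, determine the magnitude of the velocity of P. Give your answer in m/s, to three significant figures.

ω = 284.2 rad/s.  Crank-pin speed |V_A| = rω = 3.9504 m/s, perpendicular to OA.
Rod angle: sinφ = −(r/L) sinθ ⇒ φ = -7.840°; ω_rod = −rω cosθ/√(L²−r²sin²θ) = +70.601 rad/s.
V_P = V_A + ω_rod × AP, with AP = 0.0366 m along the rod.
Components: V_Px = −rω sinθ − a·ω_rod·sinφ = -1.5627 m/s;  V_Py = rω cosθ + a·ω_rod·cosφ = -0.89524 m/s.
|V_P| = √(V_Px² + V_Py²) = 1.801 m/s.

1.80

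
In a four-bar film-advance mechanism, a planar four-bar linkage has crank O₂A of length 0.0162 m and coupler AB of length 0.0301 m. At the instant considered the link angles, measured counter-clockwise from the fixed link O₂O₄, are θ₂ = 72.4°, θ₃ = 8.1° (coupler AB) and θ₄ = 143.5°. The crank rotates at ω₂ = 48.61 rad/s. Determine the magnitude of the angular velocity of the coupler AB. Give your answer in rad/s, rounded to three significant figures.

35.3

ω₂ = 48.61 rad/s
Differentiating the loop-closure r₂e^{iθ₂}+r₃e^{iθ₃}=r₁+r₄e^{iθ₄} gives r₂ω₂e^{iθ₂}+r₃ω₃e^{iθ₃}=r₄ω₄e^{iθ₄}.
Eliminating the other unknown: ω₃ = r₂ω₂ sin(θ₄−θ₂) / [r₃ sin(θ₃−θ₄)].
Numerator sine = +0.94609; denominator sine = -0.70215.
Result = 0.0162·48.61·(+0.94609) / (0.0301·(-0.70215)) = -35.251 rad/s; magnitude 35.251 rad/s.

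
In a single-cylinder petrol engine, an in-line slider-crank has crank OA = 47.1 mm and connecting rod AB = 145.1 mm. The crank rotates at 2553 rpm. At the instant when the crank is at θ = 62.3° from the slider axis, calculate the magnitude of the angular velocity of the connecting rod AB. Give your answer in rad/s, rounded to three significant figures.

42.1

ω = 267.3 rad/s (converted from 2553 rpm).
The rod makes angle φ with the slider axis where L sinφ = r sinθ; differentiating, L cosφ·φ̇ = r ω cosθ.
L cosφ = √(L² − r² sin²θ) = 0.13898 m.
|ω_rod| = r ω |cosθ| / √(L² − r² sin²θ) = 0.0471·267.3·0.46484/0.13898 = 42.117 rad/s.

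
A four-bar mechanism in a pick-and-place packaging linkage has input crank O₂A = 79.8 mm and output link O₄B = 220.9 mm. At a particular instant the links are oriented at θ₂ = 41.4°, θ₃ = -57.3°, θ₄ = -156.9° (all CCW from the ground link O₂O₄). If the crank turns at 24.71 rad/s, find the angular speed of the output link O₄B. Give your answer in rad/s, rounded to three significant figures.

ω₂ = 24.71 rad/s
Differentiating the loop-closure r₂e^{iθ₂}+r₃e^{iθ₃}=r₁+r₄e^{iθ₄} gives r₂ω₂e^{iθ₂}+r₃ω₃e^{iθ₃}=r₄ω₄e^{iθ₄}.
Eliminating the other unknown: ω₄ = r₂ω₂ sin(θ₂−θ₃) / [r₄ sin(θ₄−θ₃)].
Numerator sine = +0.98849; denominator sine = -0.98600.
Result = 0.0798·24.71·(+0.98849) / (0.2209·(-0.98600)) = -8.9491 rad/s; magnitude 8.9491 rad/s.

8.95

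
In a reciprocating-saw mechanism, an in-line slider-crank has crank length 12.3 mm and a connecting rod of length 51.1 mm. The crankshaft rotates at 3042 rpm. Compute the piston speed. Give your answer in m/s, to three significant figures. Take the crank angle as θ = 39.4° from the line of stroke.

ω = 2π·3042/60 = 318.6 rad/s
For an in-line slider-crank, x = r cosθ + √(L² − r² sin²θ), so v = −rω sinθ·[1 + r cosθ/√(L² − r² sin²θ)].
With r = 0.0123 m, L = 0.0511 m, θ = 39.4°: √(L² − r² sin²θ) = 0.0505 m.
v = −0.0123·318.6·0.63473·[1 + 0.0123·0.77273/0.0505] = -2.9551 m/s.
|v| = 2.9551 m/s.

2.96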